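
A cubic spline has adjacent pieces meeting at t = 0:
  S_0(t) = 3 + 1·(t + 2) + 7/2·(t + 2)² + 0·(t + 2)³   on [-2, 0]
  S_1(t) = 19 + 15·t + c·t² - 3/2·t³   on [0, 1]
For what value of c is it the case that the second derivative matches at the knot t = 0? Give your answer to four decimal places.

3.5000

S_0''(t) = 7 + 0·(t + 2), so S_0''(0) = 7. On the right, S_1''(0) = 2c, so c = 7/2.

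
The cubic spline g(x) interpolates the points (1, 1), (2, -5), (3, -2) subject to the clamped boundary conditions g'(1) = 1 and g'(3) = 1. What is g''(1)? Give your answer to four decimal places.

Let M_i = g''(x_i). Step sizes h_i = 1, 1; slopes of the chords Δ_i = (y_(i+1) - y_i)/h_i = -6, 3.
  1·M_0 + 4·M_1 + 1·M_2 = 6(Δ_1 - Δ_0) = 54
Clamped end conditions give two more equations: 2h_0·M_0 + h_0·M_1 = 6(Δ_0 - g'(1)) = -42 and h_1·M_1 + 2h_1·M_2 = 6(g'(3) - Δ_1) = -12.
Solving: M_0 = -69/2, M_1 = 27, M_2 = -39/2.

-34.5000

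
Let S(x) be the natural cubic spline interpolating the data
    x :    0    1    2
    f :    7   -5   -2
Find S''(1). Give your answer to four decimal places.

Let m_i = S''(x_i). Step sizes h_i = 1, 1; slopes of the chords Δ_i = (y_(i+1) - y_i)/h_i = -12, 3.
  1·m_0 + 4·m_1 + 1·m_2 = 6(Δ_1 - Δ_0) = 90
Natural end conditions: m_0 = m_2 = 0.
Hence m_0 = 0, m_1 = 45/2, m_2 = 0.

22.5000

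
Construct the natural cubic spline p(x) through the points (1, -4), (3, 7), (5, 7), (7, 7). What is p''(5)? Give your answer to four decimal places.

Write M_i for p''(x_i). With h_i = 2, 2, 2 and divided differences Δ_i = 11/2, 0, 0, the continuity of p' gives the tridiagonal system
  2·M_0 + 8·M_1 + 2·M_2 = 6(Δ_1 - Δ_0) = -33
  2·M_1 + 8·M_2 + 2·M_3 = 6(Δ_2 - Δ_1) = 0
Natural end conditions: M_0 = M_3 = 0.
Solving the tridiagonal system: M_0 = 0, M_1 = -22/5, M_2 = 11/10, M_3 = 0.

1.1000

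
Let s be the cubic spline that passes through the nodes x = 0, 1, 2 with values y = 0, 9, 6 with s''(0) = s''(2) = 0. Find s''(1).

-18

Write M_i for s''(x_i). With h_i = 1, 1 and divided differences Δ_i = 9, -3, the continuity of s' gives the tridiagonal system
  1·M_0 + 4·M_1 + 1·M_2 = 6(Δ_1 - Δ_0) = -72
Natural end conditions: M_0 = M_2 = 0.
Forward elimination and back-substitution give M_0 = 0, M_1 = -18, M_2 = 0.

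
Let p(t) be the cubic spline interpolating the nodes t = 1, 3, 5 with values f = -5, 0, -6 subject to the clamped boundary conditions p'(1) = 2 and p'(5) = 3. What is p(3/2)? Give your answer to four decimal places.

-3.5039

Let m_i = p''(x_i). Step sizes h_i = 2, 2; slopes of the chords Δ_i = (y_(i+1) - y_i)/h_i = 5/2, -3.
  2·m_0 + 8·m_1 + 2·m_2 = 6(Δ_1 - Δ_0) = -33
Clamped end conditions give two more equations: 2h_0·m_0 + h_0·m_1 = 6(Δ_0 - p'(1)) = 3 and h_1·m_1 + 2h_1·m_2 = 6(p'(5) - Δ_1) = 36.
Solving: m_0 = 41/8, m_1 = -35/4, m_2 = 107/8.
On [1, 3], p(t) = -5 + 2·(t - 1) + 41/16·(t - 1)² - 37/32·(t - 1)³.
With (t - 1) = 1/2: p(3/2) = -897/256.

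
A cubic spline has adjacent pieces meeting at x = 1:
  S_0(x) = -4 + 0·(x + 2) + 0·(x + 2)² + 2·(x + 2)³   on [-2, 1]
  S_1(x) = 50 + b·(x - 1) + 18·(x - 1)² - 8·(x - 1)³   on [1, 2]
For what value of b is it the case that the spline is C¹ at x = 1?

S_0'(x) = 0 + 0·(x + 2) + 6·(x + 2)², so S_0'(1) = 54. On the right, S_1'(1) = b, so b = 54.

54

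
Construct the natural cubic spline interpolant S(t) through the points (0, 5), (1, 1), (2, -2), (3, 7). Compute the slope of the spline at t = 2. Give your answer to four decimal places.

2.7333

With m_i denoting the second derivative at x_i, h_i = 1, 1, 1, and Δ_i = (y_(i+1) − y_i)/h_i = -4, -3, 9:
  1·m_0 + 4·m_1 + 1·m_2 = 6(Δ_1 - Δ_0) = 6
  1·m_1 + 4·m_2 + 1·m_3 = 6(Δ_2 - Δ_1) = 72
Natural end conditions: m_0 = m_3 = 0.
Solving the tridiagonal system: m_0 = 0, m_1 = -16/5, m_2 = 94/5, m_3 = 0.
On [2, 3], S'(t) = b_2 + 2c_2·(t - 2) + 3d_2·(t - 2)² with b_2 = Δ_2 - h_2(2m_2 + m_3)/6 = 41/15, c_2 = m_2/2 = 47/5, d_2 = (m_3 - m_2)/(6h_2) = -47/15. So S'(2) = 41/15.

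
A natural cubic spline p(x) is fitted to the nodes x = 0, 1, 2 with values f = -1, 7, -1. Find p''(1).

Write M_i for p''(x_i). With h_i = 1, 1 and divided differences Δ_i = 8, -8, the continuity of p' gives the tridiagonal system
  1·M_0 + 4·M_1 + 1·M_2 = 6(Δ_1 - Δ_0) = -96
Natural end conditions: M_0 = M_2 = 0.
Solving the tridiagonal system: M_0 = 0, M_1 = -24, M_2 = 0.

-24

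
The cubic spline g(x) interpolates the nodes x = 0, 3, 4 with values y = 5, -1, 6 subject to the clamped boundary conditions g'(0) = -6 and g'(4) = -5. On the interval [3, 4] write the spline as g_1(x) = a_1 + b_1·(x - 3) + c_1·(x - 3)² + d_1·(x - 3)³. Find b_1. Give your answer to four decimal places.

9.7500

Write σ_i for g''(x_i). With h_i = 3, 1 and divided differences Δ_i = -2, 7, the continuity of g' gives the tridiagonal system
  3·σ_0 + 8·σ_1 + 1·σ_2 = 6(Δ_1 - Δ_0) = 54
Clamped end conditions give two more equations: 2h_0·σ_0 + h_0·σ_1 = 6(Δ_0 - g'(0)) = 24 and h_1·σ_1 + 2h_1·σ_2 = 6(g'(4) - Δ_1) = -72.
Hence σ_0 = -5/2, σ_1 = 13, σ_2 = -85/2.
On [3, 4], with g_1(x) = a_1 + b_1·(x - 3) + c_1·(x - 3)² + d_1·(x - 3)³: c_1 = σ_1/2 = 13/2, d_1 = (σ_2 - σ_1)/(6h_1) = -37/4, b_1 = Δ_1 - h_1(2σ_1 + σ_2)/6 = 39/4.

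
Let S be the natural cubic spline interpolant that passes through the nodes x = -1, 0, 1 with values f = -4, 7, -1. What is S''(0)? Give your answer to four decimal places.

Put σ_i = S'' at the i-th knot. Here h = (1, 1) and Δ = (11, -8), so the interior equations h_(i-1)·σ_(i-1) + 2(h_(i-1)+h_i)·σ_i + h_i·σ_(i+1) = 6(Δ_i − Δ_(i-1)) read
  1·σ_0 + 4·σ_1 + 1·σ_2 = 6(Δ_1 - Δ_0) = -114
Natural end conditions: σ_0 = σ_2 = 0.
Solving: σ_0 = 0, σ_1 = -57/2, σ_2 = 0.

-28.5000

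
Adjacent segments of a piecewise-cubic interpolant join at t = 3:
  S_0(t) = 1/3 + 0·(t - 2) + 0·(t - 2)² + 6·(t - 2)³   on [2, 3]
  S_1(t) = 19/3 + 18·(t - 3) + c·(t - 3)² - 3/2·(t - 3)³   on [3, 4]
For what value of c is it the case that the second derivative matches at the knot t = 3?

S_0''(t) = 0 + 36·(t - 2), so S_0''(3) = 36. On the right, S_1''(3) = 2c, so c = 18.

18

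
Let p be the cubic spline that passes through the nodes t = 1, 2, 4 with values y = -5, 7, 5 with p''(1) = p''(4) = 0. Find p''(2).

Put M_i = p'' at the i-th knot. Here h = (1, 2) and Δ = (12, -1), so the interior equations h_(i-1)·M_(i-1) + 2(h_(i-1)+h_i)·M_i + h_i·M_(i+1) = 6(Δ_i − Δ_(i-1)) read
  1·M_0 + 6·M_1 + 2·M_2 = 6(Δ_1 - Δ_0) = -78
Natural end conditions: M_0 = M_2 = 0.
Hence M_0 = 0, M_1 = -13, M_2 = 0.

-13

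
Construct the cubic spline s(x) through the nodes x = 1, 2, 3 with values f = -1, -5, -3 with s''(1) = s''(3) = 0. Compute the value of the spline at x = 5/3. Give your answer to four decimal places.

-4.2222

With m_i denoting the second derivative at x_i, h_i = 1, 1, and Δ_i = (y_(i+1) − y_i)/h_i = -4, 2:
  1·m_0 + 4·m_1 + 1·m_2 = 6(Δ_1 - Δ_0) = 36
Natural end conditions: m_0 = m_2 = 0.
Solving: m_0 = 0, m_1 = 9, m_2 = 0.
On [1, 2], s(x) = -1 - 11/2·(x - 1) + 0·(x - 1)² + 3/2·(x - 1)³.
With (x - 1) = 2/3: s(5/3) = -38/9.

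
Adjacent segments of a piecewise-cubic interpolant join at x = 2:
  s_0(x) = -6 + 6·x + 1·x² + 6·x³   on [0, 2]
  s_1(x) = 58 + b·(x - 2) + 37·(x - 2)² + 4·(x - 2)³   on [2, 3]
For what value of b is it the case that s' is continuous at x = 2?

s_0'(x) = 6 + 2·x + 18·x², so s_0'(2) = 82. On the right, s_1'(2) = b, so b = 82.

82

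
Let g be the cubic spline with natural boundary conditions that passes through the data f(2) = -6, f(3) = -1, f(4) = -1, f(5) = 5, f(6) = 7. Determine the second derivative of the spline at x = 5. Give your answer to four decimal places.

-9.5357

Let m_i = g''(x_i). Step sizes h_i = 1, 1, 1, 1; slopes of the chords Δ_i = (y_(i+1) - y_i)/h_i = 5, 0, 6, 2.
  1·m_0 + 4·m_1 + 1·m_2 = 6(Δ_1 - Δ_0) = -30
  1·m_1 + 4·m_2 + 1·m_3 = 6(Δ_2 - Δ_1) = 36
  1·m_2 + 4·m_3 + 1·m_4 = 6(Δ_3 - Δ_2) = -24
Natural end conditions: m_0 = m_4 = 0.
Solving the tridiagonal system: m_0 = 0, m_1 = -309/28, m_2 = 99/7, m_3 = -267/28, m_4 = 0.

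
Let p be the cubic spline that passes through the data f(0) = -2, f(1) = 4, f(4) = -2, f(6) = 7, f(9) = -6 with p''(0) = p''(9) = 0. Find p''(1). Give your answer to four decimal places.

-8.9912

Put M_i = p'' at the i-th knot. Here h = (1, 3, 2, 3) and Δ = (6, -2, 9/2, -13/3), so the interior equations h_(i-1)·M_(i-1) + 2(h_(i-1)+h_i)·M_i + h_i·M_(i+1) = 6(Δ_i − Δ_(i-1)) read
  1·M_0 + 8·M_1 + 3·M_2 = 6(Δ_1 - Δ_0) = -48
  3·M_1 + 10·M_2 + 2·M_3 = 6(Δ_2 - Δ_1) = 39
  2·M_2 + 10·M_3 + 3·M_4 = 6(Δ_3 - Δ_2) = -53
Natural end conditions: M_0 = M_4 = 0.
Solving the tridiagonal system: M_0 = 0, M_1 = -1016/113, M_2 = 2704/339, M_3 = -4675/678, M_4 = 0.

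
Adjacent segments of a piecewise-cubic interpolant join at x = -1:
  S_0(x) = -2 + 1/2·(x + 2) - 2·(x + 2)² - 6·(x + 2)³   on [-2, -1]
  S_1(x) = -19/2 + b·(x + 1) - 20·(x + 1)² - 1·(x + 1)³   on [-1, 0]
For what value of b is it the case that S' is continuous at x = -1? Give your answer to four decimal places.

S_0'(x) = 1/2 - 4·(x + 2) - 18·(x + 2)², so S_0'(-1) = -43/2. On the right, S_1'(-1) = b, so b = -43/2.

-21.5000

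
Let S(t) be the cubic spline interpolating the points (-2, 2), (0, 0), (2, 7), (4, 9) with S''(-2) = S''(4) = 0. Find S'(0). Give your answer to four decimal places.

With m_i denoting the second derivative at x_i, h_i = 2, 2, 2, and Δ_i = (y_(i+1) − y_i)/h_i = -1, 7/2, 1:
  2·m_0 + 8·m_1 + 2·m_2 = 6(Δ_1 - Δ_0) = 27
  2·m_1 + 8·m_2 + 2·m_3 = 6(Δ_2 - Δ_1) = -15
Natural end conditions: m_0 = m_3 = 0.
Solving the tridiagonal system: m_0 = 0, m_1 = 41/10, m_2 = -29/10, m_3 = 0.
On [0, 2], S'(t) = b_1 + 2c_1·t + 3d_1·t² with b_1 = Δ_1 - h_1(2m_1 + m_2)/6 = 26/15, c_1 = m_1/2 = 41/20, d_1 = (m_2 - m_1)/(6h_1) = -7/12. So S'(0) = 26/15.

1.7333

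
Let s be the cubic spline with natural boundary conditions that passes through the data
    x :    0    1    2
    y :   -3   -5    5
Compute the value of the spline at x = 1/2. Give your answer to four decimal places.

Write M_i for s''(x_i). With h_i = 1, 1 and divided differences Δ_i = -2, 10, the continuity of s' gives the tridiagonal system
  1·M_0 + 4·M_1 + 1·M_2 = 6(Δ_1 - Δ_0) = 72
Natural end conditions: M_0 = M_2 = 0.
Hence M_0 = 0, M_1 = 18, M_2 = 0.
On [0, 1], s(x) = -3 - 5·x + 0·x² + 3·x³.
With x = 1/2: s(1/2) = -41/8.

-5.1250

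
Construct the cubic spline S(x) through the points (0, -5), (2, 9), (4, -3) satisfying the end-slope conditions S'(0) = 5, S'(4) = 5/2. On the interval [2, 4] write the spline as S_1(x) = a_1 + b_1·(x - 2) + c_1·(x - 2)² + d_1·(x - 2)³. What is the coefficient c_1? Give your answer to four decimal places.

Put m_i = S'' at the i-th knot. Here h = (2, 2) and Δ = (7, -6), so the interior equations h_(i-1)·m_(i-1) + 2(h_(i-1)+h_i)·m_i + h_i·m_(i+1) = 6(Δ_i − Δ_(i-1)) read
  2·m_0 + 8·m_1 + 2·m_2 = 6(Δ_1 - Δ_0) = -78
Clamped end conditions give two more equations: 2h_0·m_0 + h_0·m_1 = 6(Δ_0 - S'(0)) = 12 and h_1·m_1 + 2h_1·m_2 = 6(S'(4) - Δ_1) = 51.
Hence m_0 = 97/8, m_1 = -73/4, m_2 = 175/8.
On [2, 4], with S_1(x) = a_1 + b_1·(x - 2) + c_1·(x - 2)² + d_1·(x - 2)³: c_1 = m_1/2 = -73/8, d_1 = (m_2 - m_1)/(6h_1) = 107/32, b_1 = Δ_1 - h_1(2m_1 + m_2)/6 = -9/8.

-9.1250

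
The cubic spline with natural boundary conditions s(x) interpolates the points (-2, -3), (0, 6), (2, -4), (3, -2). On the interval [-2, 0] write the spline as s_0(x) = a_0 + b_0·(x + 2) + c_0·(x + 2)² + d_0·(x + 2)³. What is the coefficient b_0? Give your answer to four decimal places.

7.7273

Let σ_i = s''(x_i). Step sizes h_i = 2, 2, 1; slopes of the chords Δ_i = (y_(i+1) - y_i)/h_i = 9/2, -5, 2.
  2·σ_0 + 8·σ_1 + 2·σ_2 = 6(Δ_1 - Δ_0) = -57
  2·σ_1 + 6·σ_2 + 1·σ_3 = 6(Δ_2 - Δ_1) = 42
Natural end conditions: σ_0 = σ_3 = 0.
Solving the tridiagonal system: σ_0 = 0, σ_1 = -213/22, σ_2 = 225/22, σ_3 = 0.
On [-2, 0], with s_0(x) = a_0 + b_0·(x + 2) + c_0·(x + 2)² + d_0·(x + 2)³: c_0 = σ_0/2 = 0, d_0 = (σ_1 - σ_0)/(6h_0) = -71/88, b_0 = Δ_0 - h_0(2σ_0 + σ_1)/6 = 85/11.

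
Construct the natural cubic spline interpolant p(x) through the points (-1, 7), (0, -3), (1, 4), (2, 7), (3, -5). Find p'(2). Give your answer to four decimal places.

-5.1429

Put σ_i = p'' at the i-th knot. Here h = (1, 1, 1, 1) and Δ = (-10, 7, 3, -12), so the interior equations h_(i-1)·σ_(i-1) + 2(h_(i-1)+h_i)·σ_i + h_i·σ_(i+1) = 6(Δ_i − Δ_(i-1)) read
  1·σ_0 + 4·σ_1 + 1·σ_2 = 6(Δ_1 - Δ_0) = 102
  1·σ_1 + 4·σ_2 + 1·σ_3 = 6(Δ_2 - Δ_1) = -24
  1·σ_2 + 4·σ_3 + 1·σ_4 = 6(Δ_3 - Δ_2) = -90
Natural end conditions: σ_0 = σ_4 = 0.
Hence σ_0 = 0, σ_1 = 192/7, σ_2 = -54/7, σ_3 = -144/7, σ_4 = 0.
On [2, 3], p'(x) = b_3 + 2c_3·(x - 2) + 3d_3·(x - 2)² with b_3 = Δ_3 - h_3(2σ_3 + σ_4)/6 = -36/7, c_3 = σ_3/2 = -72/7, d_3 = (σ_4 - σ_3)/(6h_3) = 24/7. So p'(2) = -36/7.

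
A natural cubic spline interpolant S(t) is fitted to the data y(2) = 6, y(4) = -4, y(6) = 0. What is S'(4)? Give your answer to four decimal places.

-1.5000

Write M_i for S''(x_i). With h_i = 2, 2 and divided differences Δ_i = -5, 2, the continuity of S' gives the tridiagonal system
  2·M_0 + 8·M_1 + 2·M_2 = 6(Δ_1 - Δ_0) = 42
Natural end conditions: M_0 = M_2 = 0.
Solving the tridiagonal system: M_0 = 0, M_1 = 21/4, M_2 = 0.
On [4, 6], S'(t) = b_1 + 2c_1·(t - 4) + 3d_1·(t - 4)² with b_1 = Δ_1 - h_1(2M_1 + M_2)/6 = -3/2, c_1 = M_1/2 = 21/8, d_1 = (M_2 - M_1)/(6h_1) = -7/16. So S'(4) = -3/2.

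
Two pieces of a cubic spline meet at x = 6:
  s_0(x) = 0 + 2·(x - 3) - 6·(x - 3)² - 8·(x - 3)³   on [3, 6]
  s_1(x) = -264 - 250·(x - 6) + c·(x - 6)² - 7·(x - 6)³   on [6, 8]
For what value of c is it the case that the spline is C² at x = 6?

s_0''(x) = -12 - 48·(x - 3), so s_0''(6) = -156. On the right, s_1''(6) = 2c, so c = -78.

-78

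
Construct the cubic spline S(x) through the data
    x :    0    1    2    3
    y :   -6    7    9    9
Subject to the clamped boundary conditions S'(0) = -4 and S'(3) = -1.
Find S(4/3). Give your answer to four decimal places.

9.4889

Put m_i = S'' at the i-th knot. Here h = (1, 1, 1) and Δ = (13, 2, 0), so the interior equations h_(i-1)·m_(i-1) + 2(h_(i-1)+h_i)·m_i + h_i·m_(i+1) = 6(Δ_i − Δ_(i-1)) read
  1·m_0 + 4·m_1 + 1·m_2 = 6(Δ_1 - Δ_0) = -66
  1·m_1 + 4·m_2 + 1·m_3 = 6(Δ_2 - Δ_1) = -12
Clamped end conditions give two more equations: 2h_0·m_0 + h_0·m_1 = 6(Δ_0 - S'(0)) = 102 and h_2·m_2 + 2h_2·m_3 = 6(S'(3) - Δ_2) = -6.
Forward elimination and back-substitution give m_0 = 344/5, m_1 = -178/5, m_2 = 38/5, m_3 = -34/5.
On [1, 2], S(x) = 7 + 63/5·(x - 1) - 89/5·(x - 1)² + 36/5·(x - 1)³.
With (x - 1) = 1/3: S(4/3) = 427/45.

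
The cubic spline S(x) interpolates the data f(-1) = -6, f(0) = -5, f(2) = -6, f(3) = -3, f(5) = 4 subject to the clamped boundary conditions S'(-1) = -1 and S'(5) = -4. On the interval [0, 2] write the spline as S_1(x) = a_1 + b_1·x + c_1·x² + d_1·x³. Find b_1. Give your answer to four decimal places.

Put m_i = S'' at the i-th knot. Here h = (1, 2, 1, 2) and Δ = (1, -1/2, 3, 7/2), so the interior equations h_(i-1)·m_(i-1) + 2(h_(i-1)+h_i)·m_i + h_i·m_(i+1) = 6(Δ_i − Δ_(i-1)) read
  1·m_0 + 6·m_1 + 2·m_2 = 6(Δ_1 - Δ_0) = -9
  2·m_1 + 6·m_2 + 1·m_3 = 6(Δ_2 - Δ_1) = 21
  1·m_2 + 6·m_3 + 2·m_4 = 6(Δ_3 - Δ_2) = 3
Clamped end conditions give two more equations: 2h_0·m_0 + h_0·m_1 = 6(Δ_0 - S'(-1)) = 12 and h_3·m_3 + 2h_3·m_4 = 6(S'(5) - Δ_3) = -45.
Solving the tridiagonal system: m_0 = 252/31, m_1 = -132/31, m_2 = 261/62, m_3 = 132/31, m_4 = -1659/124.
On [0, 2], with S_1(x) = a_1 + b_1·x + c_1·x² + d_1·x³: c_1 = m_1/2 = -66/31, d_1 = (m_2 - m_1)/(6h_1) = 175/248, b_1 = Δ_1 - h_1(2m_1 + m_2)/6 = 29/31.

0.9355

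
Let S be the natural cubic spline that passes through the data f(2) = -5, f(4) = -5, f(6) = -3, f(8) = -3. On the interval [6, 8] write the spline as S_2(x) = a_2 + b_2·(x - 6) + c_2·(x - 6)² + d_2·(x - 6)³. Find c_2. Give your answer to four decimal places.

-0.5000

With σ_i denoting the second derivative at x_i, h_i = 2, 2, 2, and Δ_i = (y_(i+1) − y_i)/h_i = 0, 1, 0:
  2·σ_0 + 8·σ_1 + 2·σ_2 = 6(Δ_1 - Δ_0) = 6
  2·σ_1 + 8·σ_2 + 2·σ_3 = 6(Δ_2 - Δ_1) = -6
Natural end conditions: σ_0 = σ_3 = 0.
Solving: σ_0 = 0, σ_1 = 1, σ_2 = -1, σ_3 = 0.
On [6, 8], with S_2(x) = a_2 + b_2·(x - 6) + c_2·(x - 6)² + d_2·(x - 6)³: c_2 = σ_2/2 = -1/2, d_2 = (σ_3 - σ_2)/(6h_2) = 1/12, b_2 = Δ_2 - h_2(2σ_2 + σ_3)/6 = 2/3.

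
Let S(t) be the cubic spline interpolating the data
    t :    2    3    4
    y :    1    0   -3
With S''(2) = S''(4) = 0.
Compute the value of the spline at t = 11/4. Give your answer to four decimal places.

Write m_i for S''(x_i). With h_i = 1, 1 and divided differences Δ_i = -1, -3, the continuity of S' gives the tridiagonal system
  1·m_0 + 4·m_1 + 1·m_2 = 6(Δ_1 - Δ_0) = -12
Natural end conditions: m_0 = m_2 = 0.
Hence m_0 = 0, m_1 = -3, m_2 = 0.
On [2, 3], S(t) = 1 - 1/2·(t - 2) + 0·(t - 2)² - 1/2·(t - 2)³.
With (t - 2) = 3/4: S(11/4) = 53/128.

0.4141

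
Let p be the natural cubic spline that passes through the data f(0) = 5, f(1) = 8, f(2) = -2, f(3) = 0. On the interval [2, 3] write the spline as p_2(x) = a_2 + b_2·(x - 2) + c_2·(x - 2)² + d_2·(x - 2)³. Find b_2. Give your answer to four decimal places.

Write σ_i for p''(x_i). With h_i = 1, 1, 1 and divided differences Δ_i = 3, -10, 2, the continuity of p' gives the tridiagonal system
  1·σ_0 + 4·σ_1 + 1·σ_2 = 6(Δ_1 - Δ_0) = -78
  1·σ_1 + 4·σ_2 + 1·σ_3 = 6(Δ_2 - Δ_1) = 72
Natural end conditions: σ_0 = σ_3 = 0.
Solving the tridiagonal system: σ_0 = 0, σ_1 = -128/5, σ_2 = 122/5, σ_3 = 0.
On [2, 3], with p_2(x) = a_2 + b_2·(x - 2) + c_2·(x - 2)² + d_2·(x - 2)³: c_2 = σ_2/2 = 61/5, d_2 = (σ_3 - σ_2)/(6h_2) = -61/15, b_2 = Δ_2 - h_2(2σ_2 + σ_3)/6 = -92/15.

-6.1333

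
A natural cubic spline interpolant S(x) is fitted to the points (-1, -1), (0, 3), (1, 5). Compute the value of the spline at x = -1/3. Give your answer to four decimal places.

With M_i denoting the second derivative at x_i, h_i = 1, 1, and Δ_i = (y_(i+1) − y_i)/h_i = 4, 2:
  1·M_0 + 4·M_1 + 1·M_2 = 6(Δ_1 - Δ_0) = -12
Natural end conditions: M_0 = M_2 = 0.
Hence M_0 = 0, M_1 = -3, M_2 = 0.
On [-1, 0], S(x) = -1 + 9/2·(x + 1) + 0·(x + 1)² - 1/2·(x + 1)³.
With (x + 1) = 2/3: S(-1/3) = 50/27.

1.8519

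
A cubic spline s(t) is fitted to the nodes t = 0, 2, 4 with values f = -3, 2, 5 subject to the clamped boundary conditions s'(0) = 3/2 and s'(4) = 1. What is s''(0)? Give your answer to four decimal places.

With m_i denoting the second derivative at x_i, h_i = 2, 2, and Δ_i = (y_(i+1) − y_i)/h_i = 5/2, 3/2:
  2·m_0 + 8·m_1 + 2·m_2 = 6(Δ_1 - Δ_0) = -6
Clamped end conditions give two more equations: 2h_0·m_0 + h_0·m_1 = 6(Δ_0 - s'(0)) = 6 and h_1·m_1 + 2h_1·m_2 = 6(s'(4) - Δ_1) = -3.
Forward elimination and back-substitution give m_0 = 17/8, m_1 = -5/4, m_2 = -1/8.

2.1250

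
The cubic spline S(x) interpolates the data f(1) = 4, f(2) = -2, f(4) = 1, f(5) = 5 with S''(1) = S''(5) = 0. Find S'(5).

4

Put M_i = S'' at the i-th knot. Here h = (1, 2, 1) and Δ = (-6, 3/2, 4), so the interior equations h_(i-1)·M_(i-1) + 2(h_(i-1)+h_i)·M_i + h_i·M_(i+1) = 6(Δ_i − Δ_(i-1)) read
  1·M_0 + 6·M_1 + 2·M_2 = 6(Δ_1 - Δ_0) = 45
  2·M_1 + 6·M_2 + 1·M_3 = 6(Δ_2 - Δ_1) = 15
Natural end conditions: M_0 = M_3 = 0.
Solving: M_0 = 0, M_1 = 15/2, M_2 = 0, M_3 = 0.
On [4, 5], S'(x) = b_2 + 2c_2·(x - 4) + 3d_2·(x - 4)² with b_2 = Δ_2 - h_2(2M_2 + M_3)/6 = 4, c_2 = M_2/2 = 0, d_2 = (M_3 - M_2)/(6h_2) = 0. So S'(5) = 4.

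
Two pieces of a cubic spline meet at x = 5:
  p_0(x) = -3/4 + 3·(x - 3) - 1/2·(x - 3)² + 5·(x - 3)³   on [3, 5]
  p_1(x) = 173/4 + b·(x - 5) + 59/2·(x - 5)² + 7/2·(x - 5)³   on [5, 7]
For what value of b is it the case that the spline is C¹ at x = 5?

p_0'(x) = 3 - 1·(x - 3) + 15·(x - 3)², so p_0'(5) = 61. On the right, p_1'(5) = b, so b = 61.

61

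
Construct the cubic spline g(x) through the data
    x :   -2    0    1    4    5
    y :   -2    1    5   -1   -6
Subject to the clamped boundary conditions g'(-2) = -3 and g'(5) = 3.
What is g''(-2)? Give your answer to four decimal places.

6.3045

Write M_i for g''(x_i). With h_i = 2, 1, 3, 1 and divided differences Δ_i = 3/2, 4, -2, -5, the continuity of g' gives the tridiagonal system
  2·M_0 + 6·M_1 + 1·M_2 = 6(Δ_1 - Δ_0) = 15
  1·M_1 + 8·M_2 + 3·M_3 = 6(Δ_2 - Δ_1) = -36
  3·M_2 + 8·M_3 + 1·M_4 = 6(Δ_3 - Δ_2) = -18
Clamped end conditions give two more equations: 2h_0·M_0 + h_0·M_1 = 6(Δ_0 - g'(-2)) = 27 and h_3·M_3 + 2h_3·M_4 = 6(g'(5) - Δ_3) = 48.
Hence M_0 = 1387/220, M_1 = 49/55, M_2 = -65/22, M_3 = -243/55, M_4 = 2883/110.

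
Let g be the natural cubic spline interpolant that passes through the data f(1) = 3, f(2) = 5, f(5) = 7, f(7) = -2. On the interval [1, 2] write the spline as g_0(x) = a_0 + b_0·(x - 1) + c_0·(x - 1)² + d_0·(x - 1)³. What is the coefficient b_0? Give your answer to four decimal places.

Write σ_i for g''(x_i). With h_i = 1, 3, 2 and divided differences Δ_i = 2, 2/3, -9/2, the continuity of g' gives the tridiagonal system
  1·σ_0 + 8·σ_1 + 3·σ_2 = 6(Δ_1 - Δ_0) = -8
  3·σ_1 + 10·σ_2 + 2·σ_3 = 6(Δ_2 - Δ_1) = -31
Natural end conditions: σ_0 = σ_3 = 0.
Solving the tridiagonal system: σ_0 = 0, σ_1 = 13/71, σ_2 = -224/71, σ_3 = 0.
On [1, 2], with g_0(x) = a_0 + b_0·(x - 1) + c_0·(x - 1)² + d_0·(x - 1)³: c_0 = σ_0/2 = 0, d_0 = (σ_1 - σ_0)/(6h_0) = 13/426, b_0 = Δ_0 - h_0(2σ_0 + σ_1)/6 = 839/426.

1.9695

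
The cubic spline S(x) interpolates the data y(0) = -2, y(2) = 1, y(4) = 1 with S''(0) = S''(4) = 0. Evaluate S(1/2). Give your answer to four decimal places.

-1.0742

With σ_i denoting the second derivative at x_i, h_i = 2, 2, and Δ_i = (y_(i+1) − y_i)/h_i = 3/2, 0:
  2·σ_0 + 8·σ_1 + 2·σ_2 = 6(Δ_1 - Δ_0) = -9
Natural end conditions: σ_0 = σ_2 = 0.
Forward elimination and back-substitution give σ_0 = 0, σ_1 = -9/8, σ_2 = 0.
On [0, 2], S(x) = -2 + 15/8·x + 0·x² - 3/32·x³.
With x = 1/2: S(1/2) = -275/256.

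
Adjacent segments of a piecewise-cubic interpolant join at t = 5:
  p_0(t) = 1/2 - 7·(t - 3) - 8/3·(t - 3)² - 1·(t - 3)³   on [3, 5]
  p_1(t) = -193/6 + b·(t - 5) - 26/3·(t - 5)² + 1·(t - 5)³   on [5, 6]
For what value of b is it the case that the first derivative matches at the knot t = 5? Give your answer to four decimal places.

p_0'(t) = -7 - 16/3·(t - 3) - 3·(t - 3)², so p_0'(5) = -89/3. On the right, p_1'(5) = b, so b = -89/3.

-29.6667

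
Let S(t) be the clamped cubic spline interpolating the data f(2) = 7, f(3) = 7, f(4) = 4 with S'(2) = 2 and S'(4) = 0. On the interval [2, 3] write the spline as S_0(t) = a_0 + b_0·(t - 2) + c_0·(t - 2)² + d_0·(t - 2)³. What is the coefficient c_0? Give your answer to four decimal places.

-1.2500

Write m_i for S''(x_i). With h_i = 1, 1 and divided differences Δ_i = 0, -3, the continuity of S' gives the tridiagonal system
  1·m_0 + 4·m_1 + 1·m_2 = 6(Δ_1 - Δ_0) = -18
Clamped end conditions give two more equations: 2h_0·m_0 + h_0·m_1 = 6(Δ_0 - S'(2)) = -12 and h_1·m_1 + 2h_1·m_2 = 6(S'(4) - Δ_1) = 18.
Hence m_0 = -5/2, m_1 = -7, m_2 = 25/2.
On [2, 3], with S_0(t) = a_0 + b_0·(t - 2) + c_0·(t - 2)² + d_0·(t - 2)³: c_0 = m_0/2 = -5/4, d_0 = (m_1 - m_0)/(6h_0) = -3/4, b_0 = Δ_0 - h_0(2m_0 + m_1)/6 = 2.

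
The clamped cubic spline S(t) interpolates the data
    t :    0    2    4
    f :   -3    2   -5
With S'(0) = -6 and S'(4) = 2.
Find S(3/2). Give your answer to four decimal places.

Write m_i for S''(x_i). With h_i = 2, 2 and divided differences Δ_i = 5/2, -7/2, the continuity of S' gives the tridiagonal system
  2·m_0 + 8·m_1 + 2·m_2 = 6(Δ_1 - Δ_0) = -36
Clamped end conditions give two more equations: 2h_0·m_0 + h_0·m_1 = 6(Δ_0 - S'(0)) = 51 and h_1·m_1 + 2h_1·m_2 = 6(S'(4) - Δ_1) = 33.
Hence m_0 = 77/4, m_1 = -13, m_2 = 59/4.
On [0, 2], S(t) = -3 - 6·t + 77/8·t² - 43/16·t³.
With t = 3/2: S(3/2) = 75/128.

0.5859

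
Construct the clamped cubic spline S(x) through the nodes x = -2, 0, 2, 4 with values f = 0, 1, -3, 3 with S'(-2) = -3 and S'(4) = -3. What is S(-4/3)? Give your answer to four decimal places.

With σ_i denoting the second derivative at x_i, h_i = 2, 2, 2, and Δ_i = (y_(i+1) − y_i)/h_i = 1/2, -2, 3:
  2·σ_0 + 8·σ_1 + 2·σ_2 = 6(Δ_1 - Δ_0) = -15
  2·σ_1 + 8·σ_2 + 2·σ_3 = 6(Δ_2 - Δ_1) = 30
Clamped end conditions give two more equations: 2h_0·σ_0 + h_0·σ_1 = 6(Δ_0 - S'(-2)) = 21 and h_2·σ_2 + 2h_2·σ_3 = 6(S'(4) - Δ_2) = -36.
Solving: σ_0 = 83/10, σ_1 = -61/10, σ_2 = 43/5, σ_3 = -133/10.
On [-2, 0], S(x) = 0 - 3·(x + 2) + 83/20·(x + 2)² - 6/5·(x + 2)³.
With (x + 2) = 2/3: S(-4/3) = -23/45.

-0.5111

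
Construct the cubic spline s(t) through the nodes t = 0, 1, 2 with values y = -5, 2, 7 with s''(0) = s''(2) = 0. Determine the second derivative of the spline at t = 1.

Put M_i = s'' at the i-th knot. Here h = (1, 1) and Δ = (7, 5), so the interior equations h_(i-1)·M_(i-1) + 2(h_(i-1)+h_i)·M_i + h_i·M_(i+1) = 6(Δ_i − Δ_(i-1)) read
  1·M_0 + 4·M_1 + 1·M_2 = 6(Δ_1 - Δ_0) = -12
Natural end conditions: M_0 = M_2 = 0.
Forward elimination and back-substitution give M_0 = 0, M_1 = -3, M_2 = 0.

-3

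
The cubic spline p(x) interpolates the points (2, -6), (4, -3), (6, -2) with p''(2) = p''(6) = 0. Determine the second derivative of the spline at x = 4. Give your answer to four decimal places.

Let M_i = p''(x_i). Step sizes h_i = 2, 2; slopes of the chords Δ_i = (y_(i+1) - y_i)/h_i = 3/2, 1/2.
  2·M_0 + 8·M_1 + 2·M_2 = 6(Δ_1 - Δ_0) = -6
Natural end conditions: M_0 = M_2 = 0.
Hence M_0 = 0, M_1 = -3/4, M_2 = 0.

-0.7500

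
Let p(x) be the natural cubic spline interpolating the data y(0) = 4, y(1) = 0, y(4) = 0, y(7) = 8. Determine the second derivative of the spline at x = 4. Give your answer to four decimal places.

0.6437

Put σ_i = p'' at the i-th knot. Here h = (1, 3, 3) and Δ = (-4, 0, 8/3), so the interior equations h_(i-1)·σ_(i-1) + 2(h_(i-1)+h_i)·σ_i + h_i·σ_(i+1) = 6(Δ_i − Δ_(i-1)) read
  1·σ_0 + 8·σ_1 + 3·σ_2 = 6(Δ_1 - Δ_0) = 24
  3·σ_1 + 12·σ_2 + 3·σ_3 = 6(Δ_2 - Δ_1) = 16
Natural end conditions: σ_0 = σ_3 = 0.
Hence σ_0 = 0, σ_1 = 80/29, σ_2 = 56/87, σ_3 = 0.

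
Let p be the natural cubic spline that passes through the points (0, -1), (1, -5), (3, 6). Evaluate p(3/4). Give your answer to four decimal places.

-4.5195

Put σ_i = p'' at the i-th knot. Here h = (1, 2) and Δ = (-4, 11/2), so the interior equations h_(i-1)·σ_(i-1) + 2(h_(i-1)+h_i)·σ_i + h_i·σ_(i+1) = 6(Δ_i − Δ_(i-1)) read
  1·σ_0 + 6·σ_1 + 2·σ_2 = 6(Δ_1 - Δ_0) = 57
Natural end conditions: σ_0 = σ_2 = 0.
Hence σ_0 = 0, σ_1 = 19/2, σ_2 = 0.
On [0, 1], p(t) = -1 - 67/12·t + 0·t² + 19/12·t³.
With t = 3/4: p(3/4) = -1157/256.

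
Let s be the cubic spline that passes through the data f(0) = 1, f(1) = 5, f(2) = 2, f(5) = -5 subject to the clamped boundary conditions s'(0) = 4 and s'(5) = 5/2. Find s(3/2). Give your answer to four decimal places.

4.2392

Let m_i = s''(x_i). Step sizes h_i = 1, 1, 3; slopes of the chords Δ_i = (y_(i+1) - y_i)/h_i = 4, -3, -7/3.
  1·m_0 + 4·m_1 + 1·m_2 = 6(Δ_1 - Δ_0) = -42
  1·m_1 + 8·m_2 + 3·m_3 = 6(Δ_2 - Δ_1) = 4
Clamped end conditions give two more equations: 2h_0·m_0 + h_0·m_1 = 6(Δ_0 - s'(0)) = 0 and h_2·m_2 + 2h_2·m_3 = 6(s'(5) - Δ_2) = 29.
Hence m_0 = 175/29, m_1 = -350/29, m_2 = 7/29, m_3 = 410/87.
On [1, 2], s(t) = 5 + 57/58·(t - 1) - 175/29·(t - 1)² + 119/58·(t - 1)³.
With (t - 1) = 1/2: s(3/2) = 1967/464.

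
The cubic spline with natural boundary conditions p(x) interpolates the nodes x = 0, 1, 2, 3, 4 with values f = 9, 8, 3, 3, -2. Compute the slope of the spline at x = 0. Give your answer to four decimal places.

0.5179

Let M_i = p''(x_i). Step sizes h_i = 1, 1, 1, 1; slopes of the chords Δ_i = (y_(i+1) - y_i)/h_i = -1, -5, 0, -5.
  1·M_0 + 4·M_1 + 1·M_2 = 6(Δ_1 - Δ_0) = -24
  1·M_1 + 4·M_2 + 1·M_3 = 6(Δ_2 - Δ_1) = 30
  1·M_2 + 4·M_3 + 1·M_4 = 6(Δ_3 - Δ_2) = -30
Natural end conditions: M_0 = M_4 = 0.
Solving: M_0 = 0, M_1 = -255/28, M_2 = 87/7, M_3 = -297/28, M_4 = 0.
On [0, 1], p'(x) = b_0 + 2c_0·x + 3d_0·x² with b_0 = Δ_0 - h_0(2M_0 + M_1)/6 = 29/56, c_0 = M_0/2 = 0, d_0 = (M_1 - M_0)/(6h_0) = -85/56. So p'(0) = 29/56.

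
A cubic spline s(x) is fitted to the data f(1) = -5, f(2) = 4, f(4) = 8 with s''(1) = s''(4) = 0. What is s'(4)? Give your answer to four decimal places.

Write σ_i for s''(x_i). With h_i = 1, 2 and divided differences Δ_i = 9, 2, the continuity of s' gives the tridiagonal system
  1·σ_0 + 6·σ_1 + 2·σ_2 = 6(Δ_1 - Δ_0) = -42
Natural end conditions: σ_0 = σ_2 = 0.
Solving: σ_0 = 0, σ_1 = -7, σ_2 = 0.
On [2, 4], s'(x) = b_1 + 2c_1·(x - 2) + 3d_1·(x - 2)² with b_1 = Δ_1 - h_1(2σ_1 + σ_2)/6 = 20/3, c_1 = σ_1/2 = -7/2, d_1 = (σ_2 - σ_1)/(6h_1) = 7/12. So s'(4) = -1/3.

-0.3333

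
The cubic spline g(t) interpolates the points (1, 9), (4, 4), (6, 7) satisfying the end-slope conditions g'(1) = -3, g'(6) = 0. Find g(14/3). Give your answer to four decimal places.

5.0593

With m_i denoting the second derivative at x_i, h_i = 3, 2, and Δ_i = (y_(i+1) − y_i)/h_i = -5/3, 3/2:
  3·m_0 + 10·m_1 + 2·m_2 = 6(Δ_1 - Δ_0) = 19
Clamped end conditions give two more equations: 2h_0·m_0 + h_0·m_1 = 6(Δ_0 - g'(1)) = 8 and h_1·m_1 + 2h_1·m_2 = 6(g'(6) - Δ_1) = -9.
Solving: m_0 = 1/30, m_1 = 13/5, m_2 = -71/20.
On [4, 6], g(t) = 4 + 19/20·(t - 4) + 13/10·(t - 4)² - 41/80·(t - 4)³.
With (t - 4) = 2/3: g(14/3) = 683/135.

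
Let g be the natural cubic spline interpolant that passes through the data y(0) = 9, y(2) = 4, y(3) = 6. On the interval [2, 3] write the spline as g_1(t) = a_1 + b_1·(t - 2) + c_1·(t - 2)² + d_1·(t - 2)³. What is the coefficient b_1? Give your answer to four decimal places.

Let σ_i = g''(x_i). Step sizes h_i = 2, 1; slopes of the chords Δ_i = (y_(i+1) - y_i)/h_i = -5/2, 2.
  2·σ_0 + 6·σ_1 + 1·σ_2 = 6(Δ_1 - Δ_0) = 27
Natural end conditions: σ_0 = σ_2 = 0.
Solving the tridiagonal system: σ_0 = 0, σ_1 = 9/2, σ_2 = 0.
On [2, 3], with g_1(t) = a_1 + b_1·(t - 2) + c_1·(t - 2)² + d_1·(t - 2)³: c_1 = σ_1/2 = 9/4, d_1 = (σ_2 - σ_1)/(6h_1) = -3/4, b_1 = Δ_1 - h_1(2σ_1 + σ_2)/6 = 1/2.

0.5000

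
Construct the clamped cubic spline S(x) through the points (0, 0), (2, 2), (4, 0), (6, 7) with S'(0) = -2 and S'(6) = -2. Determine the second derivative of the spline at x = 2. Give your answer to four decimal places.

With M_i denoting the second derivative at x_i, h_i = 2, 2, 2, and Δ_i = (y_(i+1) − y_i)/h_i = 1, -1, 7/2:
  2·M_0 + 8·M_1 + 2·M_2 = 6(Δ_1 - Δ_0) = -12
  2·M_1 + 8·M_2 + 2·M_3 = 6(Δ_2 - Δ_1) = 27
Clamped end conditions give two more equations: 2h_0·M_0 + h_0·M_1 = 6(Δ_0 - S'(0)) = 18 and h_2·M_2 + 2h_2·M_3 = 6(S'(6) - Δ_2) = -33.
Solving the tridiagonal system: M_0 = 71/10, M_1 = -26/5, M_2 = 77/10, M_3 = -121/10.

-5.2000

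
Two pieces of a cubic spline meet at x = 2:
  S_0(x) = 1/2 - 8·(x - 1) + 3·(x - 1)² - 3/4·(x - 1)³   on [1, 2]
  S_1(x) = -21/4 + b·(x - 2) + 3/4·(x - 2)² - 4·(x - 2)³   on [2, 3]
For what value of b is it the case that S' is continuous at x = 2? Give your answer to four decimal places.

-4.2500

S_0'(x) = -8 + 6·(x - 1) - 9/4·(x - 1)², so S_0'(2) = -17/4. On the right, S_1'(2) = b, so b = -17/4.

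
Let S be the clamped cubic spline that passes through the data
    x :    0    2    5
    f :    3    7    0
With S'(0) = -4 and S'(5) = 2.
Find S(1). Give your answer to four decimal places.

With m_i denoting the second derivative at x_i, h_i = 2, 3, and Δ_i = (y_(i+1) − y_i)/h_i = 2, -7/3:
  2·m_0 + 10·m_1 + 3·m_2 = 6(Δ_1 - Δ_0) = -26
Clamped end conditions give two more equations: 2h_0·m_0 + h_0·m_1 = 6(Δ_0 - S'(0)) = 36 and h_1·m_1 + 2h_1·m_2 = 6(S'(5) - Δ_1) = 26.
Forward elimination and back-substitution give m_0 = 64/5, m_1 = -38/5, m_2 = 122/15.
On [0, 2], S(x) = 3 - 4·x + 32/5·x² - 17/10·x³.
With x = 1: S(1) = 37/10.

3.7000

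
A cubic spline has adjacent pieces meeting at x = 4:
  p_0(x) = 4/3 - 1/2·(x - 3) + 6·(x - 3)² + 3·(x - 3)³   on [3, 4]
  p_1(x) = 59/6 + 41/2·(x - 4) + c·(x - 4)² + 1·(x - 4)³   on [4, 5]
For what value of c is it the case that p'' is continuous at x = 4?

p_0''(x) = 12 + 18·(x - 3), so p_0''(4) = 30. On the right, p_1''(4) = 2c, so c = 15.

15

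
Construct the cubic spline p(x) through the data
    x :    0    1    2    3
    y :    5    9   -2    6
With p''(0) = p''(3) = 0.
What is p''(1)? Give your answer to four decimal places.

Put M_i = p'' at the i-th knot. Here h = (1, 1, 1) and Δ = (4, -11, 8), so the interior equations h_(i-1)·M_(i-1) + 2(h_(i-1)+h_i)·M_i + h_i·M_(i+1) = 6(Δ_i − Δ_(i-1)) read
  1·M_0 + 4·M_1 + 1·M_2 = 6(Δ_1 - Δ_0) = -90
  1·M_1 + 4·M_2 + 1·M_3 = 6(Δ_2 - Δ_1) = 114
Natural end conditions: M_0 = M_3 = 0.
Solving: M_0 = 0, M_1 = -158/5, M_2 = 182/5, M_3 = 0.

-31.6000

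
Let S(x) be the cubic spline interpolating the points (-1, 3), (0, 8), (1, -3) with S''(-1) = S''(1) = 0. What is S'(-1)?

9

Let m_i = S''(x_i). Step sizes h_i = 1, 1; slopes of the chords Δ_i = (y_(i+1) - y_i)/h_i = 5, -11.
  1·m_0 + 4·m_1 + 1·m_2 = 6(Δ_1 - Δ_0) = -96
Natural end conditions: m_0 = m_2 = 0.
Forward elimination and back-substitution give m_0 = 0, m_1 = -24, m_2 = 0.
On [-1, 0], S'(x) = b_0 + 2c_0·(x + 1) + 3d_0·(x + 1)² with b_0 = Δ_0 - h_0(2m_0 + m_1)/6 = 9, c_0 = m_0/2 = 0, d_0 = (m_1 - m_0)/(6h_0) = -4. So S'(-1) = 9.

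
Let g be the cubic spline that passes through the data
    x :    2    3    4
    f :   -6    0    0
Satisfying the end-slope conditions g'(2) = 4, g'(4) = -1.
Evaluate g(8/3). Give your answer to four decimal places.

-1.8148

With M_i denoting the second derivative at x_i, h_i = 1, 1, and Δ_i = (y_(i+1) − y_i)/h_i = 6, 0:
  1·M_0 + 4·M_1 + 1·M_2 = 6(Δ_1 - Δ_0) = -36
Clamped end conditions give two more equations: 2h_0·M_0 + h_0·M_1 = 6(Δ_0 - g'(2)) = 12 and h_1·M_1 + 2h_1·M_2 = 6(g'(4) - Δ_1) = -6.
Solving the tridiagonal system: M_0 = 25/2, M_1 = -13, M_2 = 7/2.
On [2, 3], g(x) = -6 + 4·(x - 2) + 25/4·(x - 2)² - 17/4·(x - 2)³.
With (x - 2) = 2/3: g(8/3) = -49/27.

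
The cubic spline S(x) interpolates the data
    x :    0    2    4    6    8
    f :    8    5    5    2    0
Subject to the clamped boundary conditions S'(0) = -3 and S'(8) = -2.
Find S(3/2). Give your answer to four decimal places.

5.2377

Let m_i = S''(x_i). Step sizes h_i = 2, 2, 2, 2; slopes of the chords Δ_i = (y_(i+1) - y_i)/h_i = -3/2, 0, -3/2, -1.
  2·m_0 + 8·m_1 + 2·m_2 = 6(Δ_1 - Δ_0) = 9
  2·m_1 + 8·m_2 + 2·m_3 = 6(Δ_2 - Δ_1) = -9
  2·m_2 + 8·m_3 + 2·m_4 = 6(Δ_3 - Δ_2) = 3
Clamped end conditions give two more equations: 2h_0·m_0 + h_0·m_1 = 6(Δ_0 - S'(0)) = 9 and h_3·m_3 + 2h_3·m_4 = 6(S'(8) - Δ_3) = -6.
Solving: m_0 = 47/28, m_1 = 8/7, m_2 = -7/4, m_3 = 19/14, m_4 = -61/28.
On [0, 2], S(x) = 8 - 3·x + 47/56·x² - 5/112·x³.
With x = 3/2: S(3/2) = 4693/896.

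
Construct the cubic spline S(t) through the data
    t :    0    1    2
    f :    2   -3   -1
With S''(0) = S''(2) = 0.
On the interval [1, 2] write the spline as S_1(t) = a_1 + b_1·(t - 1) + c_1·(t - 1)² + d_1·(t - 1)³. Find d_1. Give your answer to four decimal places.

-1.7500

Put m_i = S'' at the i-th knot. Here h = (1, 1) and Δ = (-5, 2), so the interior equations h_(i-1)·m_(i-1) + 2(h_(i-1)+h_i)·m_i + h_i·m_(i+1) = 6(Δ_i − Δ_(i-1)) read
  1·m_0 + 4·m_1 + 1·m_2 = 6(Δ_1 - Δ_0) = 42
Natural end conditions: m_0 = m_2 = 0.
Solving: m_0 = 0, m_1 = 21/2, m_2 = 0.
On [1, 2], with S_1(t) = a_1 + b_1·(t - 1) + c_1·(t - 1)² + d_1·(t - 1)³: c_1 = m_1/2 = 21/4, d_1 = (m_2 - m_1)/(6h_1) = -7/4, b_1 = Δ_1 - h_1(2m_1 + m_2)/6 = -3/2.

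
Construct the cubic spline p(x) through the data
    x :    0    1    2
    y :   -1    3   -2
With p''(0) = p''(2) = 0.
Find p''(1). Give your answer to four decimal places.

Put σ_i = p'' at the i-th knot. Here h = (1, 1) and Δ = (4, -5), so the interior equations h_(i-1)·σ_(i-1) + 2(h_(i-1)+h_i)·σ_i + h_i·σ_(i+1) = 6(Δ_i − Δ_(i-1)) read
  1·σ_0 + 4·σ_1 + 1·σ_2 = 6(Δ_1 - Δ_0) = -54
Natural end conditions: σ_0 = σ_2 = 0.
Solving: σ_0 = 0, σ_1 = -27/2, σ_2 = 0.

-13.5000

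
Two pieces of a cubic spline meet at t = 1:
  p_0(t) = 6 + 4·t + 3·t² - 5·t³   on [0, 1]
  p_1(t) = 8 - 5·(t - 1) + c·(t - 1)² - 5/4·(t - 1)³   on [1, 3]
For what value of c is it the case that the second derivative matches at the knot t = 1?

p_0''(t) = 6 - 30·t, so p_0''(1) = -24. On the right, p_1''(1) = 2c, so c = -12.

-12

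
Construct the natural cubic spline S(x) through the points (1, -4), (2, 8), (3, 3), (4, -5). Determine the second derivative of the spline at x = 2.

-26

Put M_i = S'' at the i-th knot. Here h = (1, 1, 1) and Δ = (12, -5, -8), so the interior equations h_(i-1)·M_(i-1) + 2(h_(i-1)+h_i)·M_i + h_i·M_(i+1) = 6(Δ_i − Δ_(i-1)) read
  1·M_0 + 4·M_1 + 1·M_2 = 6(Δ_1 - Δ_0) = -102
  1·M_1 + 4·M_2 + 1·M_3 = 6(Δ_2 - Δ_1) = -18
Natural end conditions: M_0 = M_3 = 0.
Solving: M_0 = 0, M_1 = -26, M_2 = 2, M_3 = 0.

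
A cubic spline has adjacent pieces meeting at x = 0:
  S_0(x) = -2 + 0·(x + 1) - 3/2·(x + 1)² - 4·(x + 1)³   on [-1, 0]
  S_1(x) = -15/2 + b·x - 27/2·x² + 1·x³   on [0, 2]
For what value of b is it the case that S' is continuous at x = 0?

S_0'(x) = 0 - 3·(x + 1) - 12·(x + 1)², so S_0'(0) = -15. On the right, S_1'(0) = b, so b = -15.

-15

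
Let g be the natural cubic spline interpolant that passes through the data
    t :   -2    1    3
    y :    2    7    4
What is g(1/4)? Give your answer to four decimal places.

6.6852

Put m_i = g'' at the i-th knot. Here h = (3, 2) and Δ = (5/3, -3/2), so the interior equations h_(i-1)·m_(i-1) + 2(h_(i-1)+h_i)·m_i + h_i·m_(i+1) = 6(Δ_i − Δ_(i-1)) read
  3·m_0 + 10·m_1 + 2·m_2 = 6(Δ_1 - Δ_0) = -19
Natural end conditions: m_0 = m_2 = 0.
Solving: m_0 = 0, m_1 = -19/10, m_2 = 0.
On [-2, 1], g(t) = 2 + 157/60·(t + 2) + 0·(t + 2)² - 19/180·(t + 2)³.
With (t + 2) = 9/4: g(1/4) = 8557/1280.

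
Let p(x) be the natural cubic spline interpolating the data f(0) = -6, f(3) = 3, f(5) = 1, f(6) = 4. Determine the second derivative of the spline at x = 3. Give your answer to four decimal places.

-3.4286

With M_i denoting the second derivative at x_i, h_i = 3, 2, 1, and Δ_i = (y_(i+1) − y_i)/h_i = 3, -1, 3:
  3·M_0 + 10·M_1 + 2·M_2 = 6(Δ_1 - Δ_0) = -24
  2·M_1 + 6·M_2 + 1·M_3 = 6(Δ_2 - Δ_1) = 24
Natural end conditions: M_0 = M_3 = 0.
Hence M_0 = 0, M_1 = -24/7, M_2 = 36/7, M_3 = 0.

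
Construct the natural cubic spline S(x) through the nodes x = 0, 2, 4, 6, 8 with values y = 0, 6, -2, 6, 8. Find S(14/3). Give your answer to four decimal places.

-0.6667

Write σ_i for S''(x_i). With h_i = 2, 2, 2, 2 and divided differences Δ_i = 3, -4, 4, 1, the continuity of S' gives the tridiagonal system
  2·σ_0 + 8·σ_1 + 2·σ_2 = 6(Δ_1 - Δ_0) = -42
  2·σ_1 + 8·σ_2 + 2·σ_3 = 6(Δ_2 - Δ_1) = 48
  2·σ_2 + 8·σ_3 + 2·σ_4 = 6(Δ_3 - Δ_2) = -18
Natural end conditions: σ_0 = σ_4 = 0.
Solving the tridiagonal system: σ_0 = 0, σ_1 = -15/2, σ_2 = 9, σ_3 = -9/2, σ_4 = 0.
On [4, 6], S(x) = -2 - 1/2·(x - 4) + 9/2·(x - 4)² - 9/8·(x - 4)³.
With (x - 4) = 2/3: S(14/3) = -2/3.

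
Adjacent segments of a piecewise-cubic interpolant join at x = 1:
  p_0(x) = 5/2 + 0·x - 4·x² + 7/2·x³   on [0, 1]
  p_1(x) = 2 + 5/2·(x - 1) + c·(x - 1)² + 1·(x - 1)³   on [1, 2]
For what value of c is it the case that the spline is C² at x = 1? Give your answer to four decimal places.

p_0''(x) = -8 + 21·x, so p_0''(1) = 13. On the right, p_1''(1) = 2c, so c = 13/2.

6.5000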